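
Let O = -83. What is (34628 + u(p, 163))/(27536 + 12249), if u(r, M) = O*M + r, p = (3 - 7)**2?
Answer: 4223/7957 ≈ 0.53073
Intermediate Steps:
p = 16 (p = (-4)**2 = 16)
u(r, M) = r - 83*M (u(r, M) = -83*M + r = r - 83*M)
(34628 + u(p, 163))/(27536 + 12249) = (34628 + (16 - 83*163))/(27536 + 12249) = (34628 + (16 - 13529))/39785 = (34628 - 13513)*(1/39785) = 21115*(1/39785) = 4223/7957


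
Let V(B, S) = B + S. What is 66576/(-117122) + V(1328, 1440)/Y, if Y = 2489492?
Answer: -20677028212/36446785253 ≈ -0.56732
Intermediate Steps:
66576/(-117122) + V(1328, 1440)/Y = 66576/(-117122) + (1328 + 1440)/2489492 = 66576*(-1/117122) + 2768*(1/2489492) = -33288/58561 + 692/622373 = -20677028212/36446785253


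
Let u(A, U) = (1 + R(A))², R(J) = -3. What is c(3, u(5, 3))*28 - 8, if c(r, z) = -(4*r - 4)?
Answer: -232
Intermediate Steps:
u(A, U) = 4 (u(A, U) = (1 - 3)² = (-2)² = 4)
c(r, z) = 4 - 4*r (c(r, z) = -(-4 + 4*r) = 4 - 4*r)
c(3, u(5, 3))*28 - 8 = (4 - 4*3)*28 - 8 = (4 - 12)*28 - 8 = -8*28 - 8 = -224 - 8 = -232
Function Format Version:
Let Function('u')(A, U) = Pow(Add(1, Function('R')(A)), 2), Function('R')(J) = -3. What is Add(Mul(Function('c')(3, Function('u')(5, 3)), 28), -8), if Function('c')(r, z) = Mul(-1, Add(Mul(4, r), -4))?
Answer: -232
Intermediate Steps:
Function('u')(A, U) = 4 (Function('u')(A, U) = Pow(Add(1, -3), 2) = Pow(-2, 2) = 4)
Function('c')(r, z) = Add(4, Mul(-4, r)) (Function('c')(r, z) = Mul(-1, Add(-4, Mul(4, r))) = Add(4, Mul(-4, r)))
Add(Mul(Function('c')(3, Function('u')(5, 3)), 28), -8) = Add(Mul(Add(4, Mul(-4, 3)), 28), -8) = Add(Mul(Add(4, -12), 28), -8) = Add(Mul(-8, 28), -8) = Add(-224, -8) = -232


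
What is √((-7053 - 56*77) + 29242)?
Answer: √17877 ≈ 133.70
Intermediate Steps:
√((-7053 - 56*77) + 29242) = √((-7053 - 1*4312) + 29242) = √((-7053 - 4312) + 29242) = √(-11365 + 29242) = √17877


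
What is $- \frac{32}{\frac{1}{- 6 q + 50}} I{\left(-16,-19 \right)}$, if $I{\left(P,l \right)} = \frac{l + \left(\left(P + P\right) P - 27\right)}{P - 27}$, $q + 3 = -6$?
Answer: $\frac{1550848}{43} \approx 36066.0$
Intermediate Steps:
$q = -9$ ($q = -3 - 6 = -9$)
$I{\left(P,l \right)} = \frac{-27 + l + 2 P^{2}}{-27 + P}$ ($I{\left(P,l \right)} = \frac{l + \left(2 P P - 27\right)}{-27 + P} = \frac{l + \left(2 P^{2} - 27\right)}{-27 + P} = \frac{l + \left(-27 + 2 P^{2}\right)}{-27 + P} = \frac{-27 + l + 2 P^{2}}{-27 + P}$)
$- \frac{32}{\frac{1}{- 6 q + 50}} I{\left(-16,-19 \right)} = - \frac{32}{\frac{1}{\left(-6\right) \left(-9\right) + 50}} \frac{-27 - 19 + 2 \left(-16\right)^{2}}{-27 - 16} = - \frac{32}{\frac{1}{54 + 50}} \frac{-27 - 19 + 2 \cdot 256}{-43} = - \frac{32}{\frac{1}{104}} \left(- \frac{-27 - 19 + 512}{43}\right) = - 32 \frac{1}{\frac{1}{104}} \left(\left(- \frac{1}{43}\right) 466\right) = \left(-32\right) 104 \left(- \frac{466}{43}\right) = \left(-3328\right) \left(- \frac{466}{43}\right) = \frac{1550848}{43}$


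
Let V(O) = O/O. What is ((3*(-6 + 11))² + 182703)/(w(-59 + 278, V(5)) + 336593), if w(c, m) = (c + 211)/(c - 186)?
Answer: 6036624/11107999 ≈ 0.54345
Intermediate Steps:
V(O) = 1
w(c, m) = (211 + c)/(-186 + c)
((3*(-6 + 11))² + 182703)/(w(-59 + 278, V(5)) + 336593) = ((3*(-6 + 11))² + 182703)/((211 + (-59 + 278))/(-186 + (-59 + 278)) + 336593) = ((3*5)² + 182703)/((211 + 219)/(-186 + 219) + 336593) = (15² + 182703)/(430/33 + 336593) = (225 + 182703)/((1/33)*430 + 336593) = 182928/(430/33 + 336593) = 182928/(11107999/33) = 182928*(33/11107999) = 6036624/11107999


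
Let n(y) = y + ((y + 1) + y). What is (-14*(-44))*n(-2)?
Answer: -3080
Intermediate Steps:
n(y) = 1 + 3*y (n(y) = y + ((1 + y) + y) = y + (1 + 2*y) = 1 + 3*y)
(-14*(-44))*n(-2) = (-14*(-44))*(1 + 3*(-2)) = 616*(1 - 6) = 616*(-5) = -3080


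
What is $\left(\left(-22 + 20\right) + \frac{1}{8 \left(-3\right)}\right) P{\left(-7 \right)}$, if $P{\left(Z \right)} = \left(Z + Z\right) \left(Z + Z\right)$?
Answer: $- \frac{2401}{6} \approx -400.17$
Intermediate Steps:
$P{\left(Z \right)} = 4 Z^{2}$ ($P{\left(Z \right)} = 2 Z 2 Z = 4 Z^{2}$)
$\left(\left(-22 + 20\right) + \frac{1}{8 \left(-3\right)}\right) P{\left(-7 \right)} = \left(\left(-22 + 20\right) + \frac{1}{8 \left(-3\right)}\right) 4 \left(-7\right)^{2} = \left(-2 + \frac{1}{-24}\right) 4 \cdot 49 = \left(-2 - \frac{1}{24}\right) 196 = \left(- \frac{49}{24}\right) 196 = - \frac{2401}{6}$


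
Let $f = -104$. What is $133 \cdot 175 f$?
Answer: $-2420600$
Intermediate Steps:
$133 \cdot 175 f = 133 \cdot 175 \left(-104\right) = 23275 \left(-104\right) = -2420600$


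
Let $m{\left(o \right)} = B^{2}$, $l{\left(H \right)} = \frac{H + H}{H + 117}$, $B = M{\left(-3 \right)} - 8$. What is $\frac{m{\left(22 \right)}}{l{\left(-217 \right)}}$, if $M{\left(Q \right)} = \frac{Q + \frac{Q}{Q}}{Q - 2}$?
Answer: $\frac{2888}{217} \approx 13.309$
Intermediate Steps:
$M{\left(Q \right)} = \frac{1 + Q}{-2 + Q}$ ($M{\left(Q \right)} = \frac{Q + 1}{-2 + Q} = \frac{1 + Q}{-2 + Q}$)
$B = - \frac{38}{5}$ ($B = \frac{1 - 3}{-2 - 3} - 8 = \frac{1}{-5} \left(-2\right) - 8 = \left(- \frac{1}{5}\right) \left(-2\right) - 8 = \frac{2}{5} - 8 = - \frac{38}{5} \approx -7.6$)
$l{\left(H \right)} = \frac{2 H}{117 + H}$
$m{\left(o \right)} = \frac{1444}{25}$ ($m{\left(o \right)} = \left(- \frac{38}{5}\right)^{2} = \frac{1444}{25}$)
$\frac{m{\left(22 \right)}}{l{\left(-217 \right)}} = \frac{1444}{25 \cdot 2 \left(-217\right) \frac{1}{117 - 217}} = \frac{1444}{25 \cdot 2 \left(-217\right) \frac{1}{-100}} = \frac{1444}{25 \cdot 2 \left(-217\right) \left(- \frac{1}{100}\right)} = \frac{1444}{25 \cdot \frac{217}{50}} = \frac{1444}{25} \cdot \frac{50}{217} = \frac{2888}{217}$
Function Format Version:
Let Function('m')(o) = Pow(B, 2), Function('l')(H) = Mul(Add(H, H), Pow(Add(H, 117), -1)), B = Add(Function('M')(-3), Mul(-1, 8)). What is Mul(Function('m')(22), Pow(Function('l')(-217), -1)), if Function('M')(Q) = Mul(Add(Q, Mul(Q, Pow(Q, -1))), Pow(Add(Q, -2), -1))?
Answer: Rational(2888, 217) ≈ 13.309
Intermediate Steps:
Function('M')(Q) = Mul(Pow(Add(-2, Q), -1), Add(1, Q)) (Function('M')(Q) = Mul(Add(Q, 1), Pow(Add(-2, Q), -1)) = Mul(Add(1, Q), Pow(Add(-2, Q), -1)) = Mul(Pow(Add(-2, Q), -1), Add(1, Q)))
B = Rational(-38, 5) (B = Add(Mul(Pow(Add(-2, -3), -1), Add(1, -3)), Mul(-1, 8)) = Add(Mul(Pow(-5, -1), -2), -8) = Add(Mul(Rational(-1, 5), -2), -8) = Add(Rational(2, 5), -8) = Rational(-38, 5) ≈ -7.6000)
Function('l')(H) = Mul(2, H, Pow(Add(117, H), -1)) (Function('l')(H) = Mul(Mul(2, H), Pow(Add(117, H), -1)) = Mul(2, H, Pow(Add(117, H), -1)))
Function('m')(o) = Rational(1444, 25) (Function('m')(o) = Pow(Rational(-38, 5), 2) = Rational(1444, 25))
Mul(Function('m')(22), Pow(Function('l')(-217), -1)) = Mul(Rational(1444, 25), Pow(Mul(2, -217, Pow(Add(117, -217), -1)), -1)) = Mul(Rational(1444, 25), Pow(Mul(2, -217, Pow(-100, -1)), -1)) = Mul(Rational(1444, 25), Pow(Mul(2, -217, Rational(-1, 100)), -1)) = Mul(Rational(1444, 25), Pow(Rational(217, 50), -1)) = Mul(Rational(1444, 25), Rational(50, 217)) = Rational(2888, 217)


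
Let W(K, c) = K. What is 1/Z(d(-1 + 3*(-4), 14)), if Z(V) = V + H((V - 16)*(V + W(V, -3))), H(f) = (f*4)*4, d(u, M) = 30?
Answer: 1/13470 ≈ 7.4239e-5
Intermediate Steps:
H(f) = 16*f (H(f) = (4*f)*4 = 16*f)
Z(V) = V + 32*V*(-16 + V) (Z(V) = V + 16*((V - 16)*(V + V)) = V + 16*((-16 + V)*(2*V)) = V + 16*(2*V*(-16 + V)) = V + 32*V*(-16 + V))
1/Z(d(-1 + 3*(-4), 14)) = 1/(30*(-511 + 32*30)) = 1/(30*(-511 + 960)) = 1/(30*449) = 1/13470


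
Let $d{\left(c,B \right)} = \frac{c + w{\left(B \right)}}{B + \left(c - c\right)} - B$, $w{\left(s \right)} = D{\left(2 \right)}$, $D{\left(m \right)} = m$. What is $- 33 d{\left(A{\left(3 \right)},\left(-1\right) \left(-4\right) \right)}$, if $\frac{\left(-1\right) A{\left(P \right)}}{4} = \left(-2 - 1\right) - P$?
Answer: $- \frac{165}{2} \approx -82.5$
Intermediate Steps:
$A{\left(P \right)} = 12 + 4 P$ ($A{\left(P \right)} = - 4 \left(\left(-2 - 1\right) - P\right) = - 4 \left(-3 - P\right) = 12 + 4 P$)
$w{\left(s \right)} = 2$
$d{\left(c,B \right)} = - B + \frac{2 + c}{B}$ ($d{\left(c,B \right)} = \frac{c + 2}{B + \left(c - c\right)} - B = \frac{2 + c}{B + 0} - B = \frac{2 + c}{B} - B = - B + \frac{2 + c}{B}$)
$- 33 d{\left(A{\left(3 \right)},\left(-1\right) \left(-4\right) \right)} = - 33 \frac{2 + \left(12 + 4 \cdot 3\right) - \left(\left(-1\right) \left(-4\right)\right)^{2}}{\left(-1\right) \left(-4\right)} = - 33 \frac{2 + \left(12 + 12\right) - 4^{2}}{4} = - 33 \frac{2 + 24 - 16}{4} = - 33 \cdot \frac{1}{4} \cdot 10 = \left(-33\right) \frac{5}{2} = - \frac{165}{2}$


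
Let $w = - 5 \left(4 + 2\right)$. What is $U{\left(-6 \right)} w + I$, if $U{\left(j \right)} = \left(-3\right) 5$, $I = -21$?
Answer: $429$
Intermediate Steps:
$U{\left(j \right)} = -15$
$w = -30$ ($w = \left(-5\right) 6 = -30$)
$U{\left(-6 \right)} w + I = \left(-15\right) \left(-30\right) - 21 = 450 - 21 = 429$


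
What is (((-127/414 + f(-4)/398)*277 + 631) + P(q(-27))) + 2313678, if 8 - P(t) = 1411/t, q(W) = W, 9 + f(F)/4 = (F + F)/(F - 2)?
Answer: 571988600329/247158 ≈ 2.3143e+6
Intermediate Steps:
f(F) = -36 + 8*F/(-2 + F) (f(F) = -36 + 4*((F + F)/(F - 2)) = -36 + 4*((2*F)/(-2 + F)) = -36 + 4*(2*F/(-2 + F)) = -36 + 8*F/(-2 + F))
P(t) = 8 - 1411/t
(((-127/414 + f(-4)/398)*277 + 631) + P(q(-27))) + 2313678 = (((-127/414 + (4*(18 - 7*(-4))/(-2 - 4))/398)*277 + 631) + (8 - 1411/(-27))) + 2313678 = (((-127*1/414 + (4*(18 + 28)/(-6))*(1/398))*277 + 631) + (8 - 1411*(-1/27))) + 2313678 = (((-127/414 + (4*(-⅙)*46)*(1/398))*277 + 631) + (8 + 1411/27)) + 2313678 = (((-127/414 - 92/3*1/398)*277 + 631) + 1627/27) + 2313678 = (((-127/414 - 46/597)*277 + 631) + 1627/27) + 2313678 = ((-31621/82386*277 + 631) + 1627/27) + 2313678 = ((-8759017/82386 + 631) + 1627/27) + 2313678 = (43226549/82386 + 1627/27) + 2313678 = 144573205/247158 + 2313678 = 571988600329/247158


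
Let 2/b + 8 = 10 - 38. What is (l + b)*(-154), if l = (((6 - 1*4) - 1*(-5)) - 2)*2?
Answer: -13783/9 ≈ -1531.4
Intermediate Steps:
b = -1/18 (b = 2/(-8 + (10 - 38)) = 2/(-8 - 28) = 2/(-36) = 2*(-1/36) = -1/18 ≈ -0.055556)
l = 10 (l = (((6 - 4) + 5) - 2)*2 = ((2 + 5) - 2)*2 = (7 - 2)*2 = 5*2 = 10)
(l + b)*(-154) = (10 - 1/18)*(-154) = (179/18)*(-154) = -13783/9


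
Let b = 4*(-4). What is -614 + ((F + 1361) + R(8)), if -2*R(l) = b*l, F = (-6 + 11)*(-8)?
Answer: 771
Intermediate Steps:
b = -16
F = -40 (F = 5*(-8) = -40)
R(l) = 8*l (R(l) = -(-8)*l = 8*l)
-614 + ((F + 1361) + R(8)) = -614 + ((-40 + 1361) + 8*8) = -614 + (1321 + 64) = -614 + 1385 = 771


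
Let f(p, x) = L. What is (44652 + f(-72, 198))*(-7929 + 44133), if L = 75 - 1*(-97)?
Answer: 1622808096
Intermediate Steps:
L = 172 (L = 75 + 97 = 172)
f(p, x) = 172
(44652 + f(-72, 198))*(-7929 + 44133) = (44652 + 172)*(-7929 + 44133) = 44824*36204 = 1622808096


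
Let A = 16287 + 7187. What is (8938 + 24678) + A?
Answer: 57090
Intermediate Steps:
A = 23474
(8938 + 24678) + A = (8938 + 24678) + 23474 = 33616 + 23474 = 57090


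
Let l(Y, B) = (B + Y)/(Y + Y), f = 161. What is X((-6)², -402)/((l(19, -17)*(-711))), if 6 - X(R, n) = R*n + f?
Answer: -272023/711 ≈ -382.59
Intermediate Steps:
l(Y, B) = (B + Y)/(2*Y) (l(Y, B) = (B + Y)/((2*Y)) = (B + Y)*(1/(2*Y)) = (B + Y)/(2*Y))
X(R, n) = -155 - R*n (X(R, n) = 6 - (R*n + 161) = 6 - (161 + R*n) = 6 + (-161 - R*n) = -155 - R*n)
X((-6)², -402)/((l(19, -17)*(-711))) = (-155 - 1*(-6)²*(-402))/((((½)*(-17 + 19)/19)*(-711))) = (-155 - 1*36*(-402))/((((½)*(1/19)*2)*(-711))) = (-155 + 14472)/(((1/19)*(-711))) = 14317/(-711/19) = 14317*(-19/711) = -272023/711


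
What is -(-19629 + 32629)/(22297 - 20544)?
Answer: -13000/1753 ≈ -7.4159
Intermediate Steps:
-(-19629 + 32629)/(22297 - 20544) = -13000/1753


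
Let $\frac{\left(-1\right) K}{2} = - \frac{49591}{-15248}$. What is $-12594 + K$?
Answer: $- \frac{96066247}{7624} \approx -12601.0$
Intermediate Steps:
$K = - \frac{49591}{7624}$ ($K = - 2 \left(- \frac{49591}{-15248}\right) = - 2 \left(\left(-49591\right) \left(- \frac{1}{15248}\right)\right) = \left(-2\right) \frac{49591}{15248} = - \frac{49591}{7624} \approx -6.5046$)
$-12594 + K = -12594 - \frac{49591}{7624} = - \frac{96066247}{7624}$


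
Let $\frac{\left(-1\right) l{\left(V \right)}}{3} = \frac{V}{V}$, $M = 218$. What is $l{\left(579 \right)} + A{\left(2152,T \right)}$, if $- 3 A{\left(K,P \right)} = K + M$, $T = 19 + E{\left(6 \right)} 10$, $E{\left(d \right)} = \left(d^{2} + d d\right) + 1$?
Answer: $-793$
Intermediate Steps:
$E{\left(d \right)} = 1 + 2 d^{2}$ ($E{\left(d \right)} = \left(d^{2} + d^{2}\right) + 1 = 2 d^{2} + 1 = 1 + 2 d^{2}$)
$l{\left(V \right)} = -3$ ($l{\left(V \right)} = - 3 \frac{V}{V} = \left(-3\right) 1 = -3$)
$T = 749$ ($T = 19 + \left(1 + 2 \cdot 6^{2}\right) 10 = 19 + \left(1 + 2 \cdot 36\right) 10 = 19 + \left(1 + 72\right) 10 = 19 + 73 \cdot 10 = 19 + 730 = 749$)
$A{\left(K,P \right)} = - \frac{218}{3} - \frac{K}{3}$ ($A{\left(K,P \right)} = - \frac{K + 218}{3} = - \frac{218 + K}{3} = - \frac{218}{3} - \frac{K}{3}$)
$l{\left(579 \right)} + A{\left(2152,T \right)} = -3 - 790 = -793$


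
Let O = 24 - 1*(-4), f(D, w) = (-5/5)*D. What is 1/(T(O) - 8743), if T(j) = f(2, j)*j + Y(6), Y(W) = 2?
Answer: -1/8797 ≈ -0.00011368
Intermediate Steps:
f(D, w) = -D (f(D, w) = (-5*1/5)*D = -D)
O = 28 (O = 24 + 4 = 28)
T(j) = 2 - 2*j (T(j) = (-1*2)*j + 2 = -2*j + 2 = 2 - 2*j)
1/(T(O) - 8743) = 1/((2 - 2*28) - 8743) = 1/((2 - 56) - 8743) = 1/(-54 - 8743) = 1/(-8797) = -1/8797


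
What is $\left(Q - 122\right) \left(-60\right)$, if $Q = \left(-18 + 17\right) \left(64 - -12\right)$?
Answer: $11880$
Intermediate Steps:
$Q = -76$ ($Q = - (64 + 12) = \left(-1\right) 76 = -76$)
$\left(Q - 122\right) \left(-60\right) = \left(-76 - 122\right) \left(-60\right) = \left(-198\right) \left(-60\right) = 11880$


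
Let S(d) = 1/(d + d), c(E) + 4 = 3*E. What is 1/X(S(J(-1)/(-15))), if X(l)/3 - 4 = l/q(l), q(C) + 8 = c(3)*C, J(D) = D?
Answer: 59/753 ≈ 0.078353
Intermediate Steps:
c(E) = -4 + 3*E
S(d) = 1/(2*d)
q(C) = -8 + 5*C (q(C) = -8 + (-4 + 3*3)*C = -8 + (-4 + 9)*C = -8 + 5*C)
X(l) = 12 + 3*l/(-8 + 5*l) (X(l) = 12 + 3*(l/(-8 + 5*l)) = 12 + 3*l/(-8 + 5*l))
1/X(S(J(-1)/(-15))) = 1/(3*(-32 + 21*(1/(2*((-1/(-15))))))/(-8 + 5*(1/(2*((-1/(-15))))))) = 1/(3*(-32 + 21*(1/(2*((-1*(-1/15))))))/(-8 + 5*(1/(2*((-1*(-1/15))))))) = 1/(3*(-32 + 21*(1/(2*(1/15))))/(-8 + 5*(1/(2*(1/15))))) = 1/(3*(-32 + 21*((1/2)*15))/(-8 + 5*((1/2)*15))) = 1/(3*(-32 + 21*(15/2))/(-8 + 5*(15/2))) = 1/(3*(-32 + 315/2)/(-8 + 75/2)) = 1/(3*(251/2)/(59/2)) = 1/(3*(2/59)*(251/2)) = 1/(753/59) = 59/753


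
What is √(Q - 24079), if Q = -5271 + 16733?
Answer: I*√12617 ≈ 112.33*I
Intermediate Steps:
Q = 11462
√(Q - 24079) = √(11462 - 24079) = √(-12617) = I*√12617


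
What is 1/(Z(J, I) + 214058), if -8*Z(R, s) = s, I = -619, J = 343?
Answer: 8/1713083 ≈ 4.6699e-6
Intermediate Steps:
Z(R, s) = -s/8
1/(Z(J, I) + 214058) = 1/(-⅛*(-619) + 214058) = 1/(619/8 + 214058) = 1/(1713083/8) = 8/1713083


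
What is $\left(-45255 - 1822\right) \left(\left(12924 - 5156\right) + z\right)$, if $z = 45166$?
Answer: $-2491973918$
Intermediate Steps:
$\left(-45255 - 1822\right) \left(\left(12924 - 5156\right) + z\right) = \left(-45255 - 1822\right) \left(\left(12924 - 5156\right) + 45166\right) = - 47077 \left(\left(12924 - 5156\right) + 45166\right) = - 47077 \left(7768 + 45166\right) = \left(-47077\right) 52934 = -2491973918$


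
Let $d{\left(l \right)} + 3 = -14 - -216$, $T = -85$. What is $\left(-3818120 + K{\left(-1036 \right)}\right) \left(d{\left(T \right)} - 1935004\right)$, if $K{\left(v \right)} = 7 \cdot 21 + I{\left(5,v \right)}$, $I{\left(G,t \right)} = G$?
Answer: $7387023576240$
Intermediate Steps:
$d{\left(l \right)} = 199$ ($d{\left(l \right)} = -3 - -202 = -3 + \left(-14 + 216\right) = -3 + 202 = 199$)
$K{\left(v \right)} = 152$ ($K{\left(v \right)} = 7 \cdot 21 + 5 = 147 + 5 = 152$)
$\left(-3818120 + K{\left(-1036 \right)}\right) \left(d{\left(T \right)} - 1935004\right) = \left(-3818120 + 152\right) \left(199 - 1935004\right) = \left(-3817968\right) \left(-1934805\right) = 7387023576240$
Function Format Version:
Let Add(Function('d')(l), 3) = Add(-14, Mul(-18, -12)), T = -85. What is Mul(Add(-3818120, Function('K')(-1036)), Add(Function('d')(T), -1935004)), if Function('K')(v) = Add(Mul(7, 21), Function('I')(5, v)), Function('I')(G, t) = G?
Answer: 7387023576240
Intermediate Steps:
Function('d')(l) = 199 (Function('d')(l) = Add(-3, Add(-14, Mul(-18, -12))) = Add(-3, Add(-14, 216)) = Add(-3, 202) = 199)
Function('K')(v) = 152 (Function('K')(v) = Add(Mul(7, 21), 5) = Add(147, 5) = 152)
Mul(Add(-3818120, Function('K')(-1036)), Add(Function('d')(T), -1935004)) = Mul(Add(-3818120, 152), Add(199, -1935004)) = Mul(-3817968, -1934805) = 7387023576240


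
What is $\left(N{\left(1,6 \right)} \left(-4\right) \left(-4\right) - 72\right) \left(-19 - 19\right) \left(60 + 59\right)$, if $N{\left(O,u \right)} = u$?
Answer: $-108528$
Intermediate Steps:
$\left(N{\left(1,6 \right)} \left(-4\right) \left(-4\right) - 72\right) \left(-19 - 19\right) \left(60 + 59\right) = \left(6 \left(-4\right) \left(-4\right) - 72\right) \left(-19 - 19\right) \left(60 + 59\right) = \left(\left(-24\right) \left(-4\right) - 72\right) \left(\left(-38\right) 119\right) = \left(96 - 72\right) \left(-4522\right) = 24 \left(-4522\right) = -108528$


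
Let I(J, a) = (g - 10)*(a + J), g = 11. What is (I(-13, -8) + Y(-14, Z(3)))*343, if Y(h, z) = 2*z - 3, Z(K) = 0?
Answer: -8232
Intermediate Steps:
I(J, a) = J + a (I(J, a) = (11 - 10)*(a + J) = 1*(J + a) = J + a)
Y(h, z) = -3 + 2*z
(I(-13, -8) + Y(-14, Z(3)))*343 = ((-13 - 8) + (-3 + 2*0))*343 = (-21 + (-3 + 0))*343 = (-21 - 3)*343 = -24*343 = -8232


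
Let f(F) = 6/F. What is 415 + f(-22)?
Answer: 4562/11 ≈ 414.73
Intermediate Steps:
415 + f(-22) = 415 + 6/(-22) = 415 + 6*(-1/22) = 415 - 3/11 = 4562/11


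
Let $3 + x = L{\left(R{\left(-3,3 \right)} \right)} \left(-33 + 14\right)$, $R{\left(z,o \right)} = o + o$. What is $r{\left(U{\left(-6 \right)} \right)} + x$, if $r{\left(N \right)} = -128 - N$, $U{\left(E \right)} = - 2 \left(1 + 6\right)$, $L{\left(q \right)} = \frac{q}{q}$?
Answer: $-136$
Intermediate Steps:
$R{\left(z,o \right)} = 2 o$
$L{\left(q \right)} = 1$
$x = -22$ ($x = -3 + 1 \left(-33 + 14\right) = -3 + 1 \left(-19\right) = -3 - 19 = -22$)
$U{\left(E \right)} = -14$ ($U{\left(E \right)} = \left(-2\right) 7 = -14$)
$r{\left(U{\left(-6 \right)} \right)} + x = \left(-128 - -14\right) - 22 = \left(-128 + 14\right) - 22 = -114 - 22 = -136$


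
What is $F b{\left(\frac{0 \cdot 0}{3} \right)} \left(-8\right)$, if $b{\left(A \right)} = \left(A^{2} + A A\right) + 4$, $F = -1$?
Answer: $32$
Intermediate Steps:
$b{\left(A \right)} = 4 + 2 A^{2}$ ($b{\left(A \right)} = \left(A^{2} + A^{2}\right) + 4 = 2 A^{2} + 4 = 4 + 2 A^{2}$)
$F b{\left(\frac{0 \cdot 0}{3} \right)} \left(-8\right) = - (4 + 2 \left(\frac{0 \cdot 0}{3}\right)^{2}) \left(-8\right) = - (4 + 2 \left(0 \cdot \frac{1}{3}\right)^{2}) \left(-8\right) = - (4 + 2 \cdot 0^{2}) \left(-8\right) = - (4 + 2 \cdot 0) \left(-8\right) = - (4 + 0) \left(-8\right) = \left(-1\right) 4 \left(-8\right) = \left(-4\right) \left(-8\right) = 32$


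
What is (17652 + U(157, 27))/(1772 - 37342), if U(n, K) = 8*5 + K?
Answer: -17719/35570 ≈ -0.49814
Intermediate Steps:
U(n, K) = 40 + K
(17652 + U(157, 27))/(1772 - 37342) = (17652 + (40 + 27))/(1772 - 37342) = (17652 + 67)/(-35570) = 17719*(-1/35570) = -17719/35570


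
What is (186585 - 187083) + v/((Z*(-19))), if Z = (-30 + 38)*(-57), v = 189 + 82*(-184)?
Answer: -4329571/8664 ≈ -499.72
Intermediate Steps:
v = -14899 (v = 189 - 15088 = -14899)
Z = -456 (Z = 8*(-57) = -456)
(186585 - 187083) + v/((Z*(-19))) = (186585 - 187083) - 14899/((-456*(-19))) = -498 - 14899/8664 = -4329571/8664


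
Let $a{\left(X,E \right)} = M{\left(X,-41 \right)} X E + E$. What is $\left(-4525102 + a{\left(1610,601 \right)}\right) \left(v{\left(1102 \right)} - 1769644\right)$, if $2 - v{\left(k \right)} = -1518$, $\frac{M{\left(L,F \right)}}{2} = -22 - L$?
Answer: $5592228848127084$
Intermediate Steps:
$M{\left(L,F \right)} = -44 - 2 L$ ($M{\left(L,F \right)} = 2 \left(-22 - L\right) = -44 - 2 L$)
$a{\left(X,E \right)} = E + E X \left(-44 - 2 X\right)$ ($a{\left(X,E \right)} = \left(-44 - 2 X\right) X E + E = X \left(-44 - 2 X\right) E + E = E X \left(-44 - 2 X\right) + E = E + E X \left(-44 - 2 X\right)$)
$v{\left(k \right)} = 1520$ ($v{\left(k \right)} = 2 - -1518 = 2 + 1518 = 1520$)
$\left(-4525102 + a{\left(1610,601 \right)}\right) \left(v{\left(1102 \right)} - 1769644\right) = \left(-4525102 - 601 \left(-1 + 2 \cdot 1610 \left(22 + 1610\right)\right)\right) \left(1520 - 1769644\right) = \left(-4525102 - 601 \left(-1 + 2 \cdot 1610 \cdot 1632\right)\right) \left(-1768124\right) = \left(-4525102 - 601 \left(-1 + 5255040\right)\right) \left(-1768124\right) = \left(-4525102 - 601 \cdot 5255039\right) \left(-1768124\right) = \left(-4525102 - 3158278439\right) \left(-1768124\right) = \left(-3162803541\right) \left(-1768124\right) = 5592228848127084$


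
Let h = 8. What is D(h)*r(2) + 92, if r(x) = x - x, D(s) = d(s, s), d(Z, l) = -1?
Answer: 92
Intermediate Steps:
D(s) = -1
r(x) = 0
D(h)*r(2) + 92 = -1*0 + 92 = 0 + 92 = 92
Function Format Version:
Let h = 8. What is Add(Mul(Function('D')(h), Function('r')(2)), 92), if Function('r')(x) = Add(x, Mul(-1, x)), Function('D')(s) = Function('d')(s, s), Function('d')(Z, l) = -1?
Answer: 92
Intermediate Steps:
Function('D')(s) = -1
Function('r')(x) = 0
Add(Mul(Function('D')(h), Function('r')(2)), 92) = Add(Mul(-1, 0), 92) = Add(0, 92) = 92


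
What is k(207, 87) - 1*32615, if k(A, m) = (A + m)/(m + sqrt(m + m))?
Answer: -2771981/85 - 98*sqrt(174)/2465 ≈ -32612.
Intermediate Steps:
k(A, m) = (A + m)/(m + sqrt(2)*sqrt(m)) (k(A, m) = (A + m)/(m + sqrt(2*m)) = (A + m)/(m + sqrt(2)*sqrt(m)))
k(207, 87) - 1*32615 = (207 + 87)/(87 + sqrt(2)*sqrt(87)) - 1*32615 = 294/(87 + sqrt(174)) - 32615 = -32615 + 294/(87 + sqrt(174))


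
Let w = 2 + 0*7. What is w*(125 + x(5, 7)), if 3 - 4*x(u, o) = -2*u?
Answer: 513/2 ≈ 256.50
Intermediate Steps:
x(u, o) = 3/4 + u/2 (x(u, o) = 3/4 - (-1)*u/2 = 3/4 + u/2)
w = 2 (w = 2 + 0 = 2)
w*(125 + x(5, 7)) = 2*(125 + (3/4 + (1/2)*5)) = 2*(125 + (3/4 + 5/2)) = 2*(125 + 13/4) = 2*(513/4) = 513/2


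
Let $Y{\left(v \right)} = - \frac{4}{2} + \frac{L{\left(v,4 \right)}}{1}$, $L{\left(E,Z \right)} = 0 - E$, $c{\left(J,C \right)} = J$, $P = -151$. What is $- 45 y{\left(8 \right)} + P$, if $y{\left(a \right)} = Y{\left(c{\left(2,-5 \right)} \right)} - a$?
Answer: $389$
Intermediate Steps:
$L{\left(E,Z \right)} = - E$
$Y{\left(v \right)} = -2 - v$ ($Y{\left(v \right)} = - \frac{4}{2} + \frac{\left(-1\right) v}{1} = \left(-4\right) \frac{1}{2} + - v 1 = -2 - v$)
$y{\left(a \right)} = -4 - a$ ($y{\left(a \right)} = \left(-2 - 2\right) - a = -4 - a$)
$- 45 y{\left(8 \right)} + P = - 45 \left(-4 - 8\right) - 151 = \left(-45\right) \left(-12\right) - 151 = 540 - 151 = 389$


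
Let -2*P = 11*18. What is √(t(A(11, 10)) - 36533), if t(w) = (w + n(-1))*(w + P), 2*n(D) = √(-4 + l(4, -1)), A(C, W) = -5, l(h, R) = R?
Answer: √(-36013 - 52*I*√5) ≈ 0.3064 - 189.77*I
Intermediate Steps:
n(D) = I*√5/2 (n(D) = √(-4 - 1)/2 = √(-5)/2 = (I*√5)/2 = I*√5/2)
P = -99 (P = -11*18/2 = -½*198 = -99)
t(w) = (-99 + w)*(w + I*√5/2) (t(w) = (w + I*√5/2)*(w - 99) = (w + I*√5/2)*(-99 + w) = (-99 + w)*(w + I*√5/2))
√(t(A(11, 10)) - 36533) = √(((-5)² - 99*(-5) - 99*I*√5/2 + (½)*I*(-5)*√5) - 36533) = √((25 + 495 - 99*I*√5/2 - 5*I*√5/2) - 36533) = √((520 - 52*I*√5) - 36533) = √(-36013 - 52*I*√5)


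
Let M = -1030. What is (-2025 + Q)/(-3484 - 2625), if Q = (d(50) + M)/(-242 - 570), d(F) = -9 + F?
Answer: 1643311/4960508 ≈ 0.33128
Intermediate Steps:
Q = 989/812 (Q = ((-9 + 50) - 1030)/(-242 - 570) = (41 - 1030)/(-812) = -989*(-1/812) = 989/812 ≈ 1.2180)
(-2025 + Q)/(-3484 - 2625) = (-2025 + 989/812)/(-3484 - 2625) = -1643311/812/(-6109) = -1643311/812*(-1/6109) = 1643311/4960508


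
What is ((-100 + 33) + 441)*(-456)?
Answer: -170544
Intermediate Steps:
((-100 + 33) + 441)*(-456) = (-67 + 441)*(-456) = 374*(-456) = -170544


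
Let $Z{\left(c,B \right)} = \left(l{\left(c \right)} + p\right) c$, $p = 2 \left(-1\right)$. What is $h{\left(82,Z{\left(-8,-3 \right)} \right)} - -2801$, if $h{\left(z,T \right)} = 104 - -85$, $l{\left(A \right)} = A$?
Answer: $2990$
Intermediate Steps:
$p = -2$
$Z{\left(c,B \right)} = c \left(-2 + c\right)$ ($Z{\left(c,B \right)} = \left(c - 2\right) c = \left(-2 + c\right) c = c \left(-2 + c\right)$)
$h{\left(z,T \right)} = 189$ ($h{\left(z,T \right)} = 104 + 85 = 189$)
$h{\left(82,Z{\left(-8,-3 \right)} \right)} - -2801 = 189 - -2801 = 189 + 2801 = 2990$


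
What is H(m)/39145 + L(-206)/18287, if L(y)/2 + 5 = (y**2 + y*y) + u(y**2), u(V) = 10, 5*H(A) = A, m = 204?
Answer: 33228832198/3579223075 ≈ 9.2838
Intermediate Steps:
H(A) = A/5
L(y) = 10 + 4*y**2 (L(y) = -10 + 2*((y**2 + y*y) + 10) = -10 + 2*((y**2 + y**2) + 10) = -10 + 2*(2*y**2 + 10) = -10 + 2*(10 + 2*y**2) = -10 + (20 + 4*y**2) = 10 + 4*y**2)
H(m)/39145 + L(-206)/18287 = ((1/5)*204)/39145 + (10 + 4*(-206)**2)/18287 = (204/5)*(1/39145) + (10 + 4*42436)*(1/18287) = 204/195725 + (10 + 169744)*(1/18287) = 204/195725 + 169754*(1/18287) = 204/195725 + 169754/18287 = 33228832198/3579223075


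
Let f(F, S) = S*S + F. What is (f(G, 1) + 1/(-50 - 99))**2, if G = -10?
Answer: 1800964/22201 ≈ 81.121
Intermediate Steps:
f(F, S) = F + S**2 (f(F, S) = S**2 + F = F + S**2)
(f(G, 1) + 1/(-50 - 99))**2 = ((-10 + 1**2) + 1/(-50 - 99))**2 = ((-10 + 1) + 1/(-149))**2 = (-9 - 1/149)**2 = (-1342/149)**2 = 1800964/22201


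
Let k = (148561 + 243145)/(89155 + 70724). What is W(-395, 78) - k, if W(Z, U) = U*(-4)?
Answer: -50273954/159879 ≈ -314.45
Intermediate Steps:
W(Z, U) = -4*U
k = 391706/159879 ≈ 2.4500
W(-395, 78) - k = -4*78 - 1*391706/159879 = -312 - 391706/159879 = -50273954/159879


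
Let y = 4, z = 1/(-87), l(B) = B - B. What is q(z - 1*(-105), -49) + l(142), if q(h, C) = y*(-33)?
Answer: -132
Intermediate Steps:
l(B) = 0
z = -1/87 ≈ -0.011494
q(h, C) = -132 (q(h, C) = 4*(-33) = -132)
q(z - 1*(-105), -49) + l(142) = -132 + 0 = -132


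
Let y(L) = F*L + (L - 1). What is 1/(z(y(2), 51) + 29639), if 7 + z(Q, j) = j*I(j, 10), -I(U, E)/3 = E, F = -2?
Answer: 1/28102 ≈ 3.5585e-5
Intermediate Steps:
I(U, E) = -3*E
y(L) = -1 - L (y(L) = -2*L + (L - 1) = -2*L + (-1 + L) = -1 - L)
z(Q, j) = -7 - 30*j (z(Q, j) = -7 + j*(-3*10) = -7 + j*(-30) = -7 - 30*j)
1/(z(y(2), 51) + 29639) = 1/((-7 - 30*51) + 29639) = 1/((-7 - 1530) + 29639) = 1/(-1537 + 29639) = 1/28102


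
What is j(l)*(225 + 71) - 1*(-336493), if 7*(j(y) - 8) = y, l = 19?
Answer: 2377651/7 ≈ 3.3966e+5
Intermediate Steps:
j(y) = 8 + y/7
j(l)*(225 + 71) - 1*(-336493) = (8 + (⅐)*19)*(225 + 71) - 1*(-336493) = (8 + 19/7)*296 + 336493 = (75/7)*296 + 336493 = 22200/7 + 336493 = 2377651/7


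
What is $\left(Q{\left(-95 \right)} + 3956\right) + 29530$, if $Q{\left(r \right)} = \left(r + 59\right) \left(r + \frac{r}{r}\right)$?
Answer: $36870$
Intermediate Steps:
$Q{\left(r \right)} = \left(1 + r\right) \left(59 + r\right)$ ($Q{\left(r \right)} = \left(59 + r\right) \left(r + 1\right) = \left(59 + r\right) \left(1 + r\right) = \left(1 + r\right) \left(59 + r\right)$)
$\left(Q{\left(-95 \right)} + 3956\right) + 29530 = \left(\left(59 + \left(-95\right)^{2} + 60 \left(-95\right)\right) + 3956\right) + 29530 = \left(\left(59 + 9025 - 5700\right) + 3956\right) + 29530 = \left(3384 + 3956\right) + 29530 = 7340 + 29530 = 36870$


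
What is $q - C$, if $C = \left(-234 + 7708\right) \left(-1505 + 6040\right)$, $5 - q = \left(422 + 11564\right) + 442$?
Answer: $-33907013$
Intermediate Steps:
$q = -12423$ ($q = 5 - \left(\left(422 + 11564\right) + 442\right) = 5 - \left(11986 + 442\right) = 5 - 12428 = -12423$)
$C = 33894590$ ($C = 7474 \cdot 4535 = 33894590$)
$q - C = -12423 - 33894590 = -33907013$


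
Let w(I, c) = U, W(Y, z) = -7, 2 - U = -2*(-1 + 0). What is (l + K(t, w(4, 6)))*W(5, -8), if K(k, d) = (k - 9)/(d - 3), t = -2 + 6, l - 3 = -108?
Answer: 2170/3 ≈ 723.33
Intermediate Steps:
U = 0 (U = 2 - (-2)*(-1 + 0) = 2 - (-2)*(-1) = 2 - 1*2 = 2 - 2 = 0)
w(I, c) = 0
l = -105 (l = 3 - 108 = -105)
t = 4
K(k, d) = (-9 + k)/(-3 + d)
(l + K(t, w(4, 6)))*W(5, -8) = (-105 + (-9 + 4)/(-3 + 0))*(-7) = (-105 - 5/(-3))*(-7) = (-105 - 1/3*(-5))*(-7) = (-105 + 5/3)*(-7) = -310/3*(-7) = 2170/3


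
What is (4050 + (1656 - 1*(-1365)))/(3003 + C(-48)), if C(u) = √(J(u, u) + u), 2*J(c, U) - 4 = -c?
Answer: 1930383/819821 - 7071*I*√22/9018031 ≈ 2.3546 - 0.0036777*I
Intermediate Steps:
J(c, U) = 2 - c/2 (J(c, U) = 2 + (-c)/2 = 2 - c/2)
C(u) = √(2 + u/2) (C(u) = √((2 - u/2) + u) = √(2 + u/2))
(4050 + (1656 - 1*(-1365)))/(3003 + C(-48)) = (4050 + (1656 - 1*(-1365)))/(3003 + √(8 + 2*(-48))/2) = (4050 + (1656 + 1365))/(3003 + √(8 - 96)/2) = (4050 + 3021)/(3003 + √(-88)/2) = 7071/(3003 + (2*I*√22)/2) = 7071/(3003 + I*√22)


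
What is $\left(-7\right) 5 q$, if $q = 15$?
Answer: $-525$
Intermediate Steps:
$\left(-7\right) 5 q = \left(-7\right) 5 \cdot 15 = \left(-35\right) 15 = -525$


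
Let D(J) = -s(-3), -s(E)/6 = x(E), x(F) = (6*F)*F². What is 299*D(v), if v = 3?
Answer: -290628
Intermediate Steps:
x(F) = 6*F³
s(E) = -36*E³
D(J) = -972 (D(J) = -(-36)*(-3)³ = -(-36)*(-27) = -1*972 = -972)
299*D(v) = 299*(-972) = -290628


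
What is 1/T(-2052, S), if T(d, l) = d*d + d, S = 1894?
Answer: 1/4208652 ≈ 2.3761e-7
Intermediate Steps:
T(d, l) = d + d² (T(d, l) = d² + d = d + d²)
1/T(-2052, S) = 1/(-2052*(1 - 2052)) = 1/(-2052*(-2051)) = 1/4208652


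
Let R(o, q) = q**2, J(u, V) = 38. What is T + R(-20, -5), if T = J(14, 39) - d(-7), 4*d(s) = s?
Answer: 259/4 ≈ 64.750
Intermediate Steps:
d(s) = s/4
T = 159/4 (T = 38 - (-7)/4 = 38 - 1*(-7/4) = 38 + 7/4 = 159/4 ≈ 39.750)
T + R(-20, -5) = 159/4 + (-5)**2 = 159/4 + 25 = 259/4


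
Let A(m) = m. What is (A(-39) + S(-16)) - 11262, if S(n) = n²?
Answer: -11045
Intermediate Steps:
(A(-39) + S(-16)) - 11262 = (-39 + (-16)²) - 11262 = (-39 + 256) - 11262 = 217 - 11262 = -11045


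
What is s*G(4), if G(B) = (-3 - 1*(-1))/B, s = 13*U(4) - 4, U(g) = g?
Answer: -24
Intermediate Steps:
s = 48 (s = 13*4 - 4 = 52 - 4 = 48)
G(B) = -2/B (G(B) = (-3 + 1)/B = -2/B)
s*G(4) = 48*(-2/4) = 48*(-2*¼) = 48*(-½) = -24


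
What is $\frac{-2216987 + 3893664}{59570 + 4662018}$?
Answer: $\frac{1676677}{4721588} \approx 0.35511$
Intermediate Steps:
$\frac{-2216987 + 3893664}{59570 + 4662018} = \frac{1676677}{4721588}$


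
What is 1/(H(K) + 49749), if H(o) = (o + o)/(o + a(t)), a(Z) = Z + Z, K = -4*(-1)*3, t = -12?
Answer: 1/49747 ≈ 2.0102e-5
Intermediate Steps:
K = 12 (K = 4*3 = 12)
a(Z) = 2*Z
H(o) = 2*o/(-24 + o) (H(o) = (o + o)/(o + 2*(-12)) = (2*o)/(o - 24) = (2*o)/(-24 + o) = 2*o/(-24 + o))
1/(H(K) + 49749) = 1/(2*12/(-24 + 12) + 49749) = 1/(2*12/(-12) + 49749) = 1/(2*12*(-1/12) + 49749) = 1/(-2 + 49749) = 1/49747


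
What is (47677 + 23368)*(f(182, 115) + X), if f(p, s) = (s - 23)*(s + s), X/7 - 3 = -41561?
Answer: -19164104570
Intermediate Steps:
X = -290906 (X = 21 + 7*(-41561) = 21 - 290927 = -290906)
f(p, s) = 2*s*(-23 + s) (f(p, s) = (-23 + s)*(2*s) = 2*s*(-23 + s))
(47677 + 23368)*(f(182, 115) + X) = (47677 + 23368)*(2*115*(-23 + 115) - 290906) = 71045*(2*115*92 - 290906) = 71045*(21160 - 290906) = 71045*(-269746) = -19164104570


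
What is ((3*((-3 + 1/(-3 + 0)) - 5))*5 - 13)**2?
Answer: 19044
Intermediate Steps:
((3*((-3 + 1/(-3 + 0)) - 5))*5 - 13)**2 = ((3*((-3 + 1/(-3)) - 5))*5 - 13)**2 = ((3*((-3 - 1/3) - 5))*5 - 13)**2 = ((3*(-10/3 - 5))*5 - 13)**2 = ((3*(-25/3))*5 - 13)**2 = (-25*5 - 13)**2 = (-125 - 13)**2 = (-138)**2 = 19044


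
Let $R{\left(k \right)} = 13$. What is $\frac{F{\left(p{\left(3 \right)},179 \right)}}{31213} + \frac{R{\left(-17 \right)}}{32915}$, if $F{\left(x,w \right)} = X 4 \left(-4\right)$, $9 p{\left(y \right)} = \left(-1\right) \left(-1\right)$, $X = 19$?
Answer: $- \frac{9600391}{1027375895} \approx -0.0093446$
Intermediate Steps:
$p{\left(y \right)} = \frac{1}{9}$ ($p{\left(y \right)} = \frac{\left(-1\right) \left(-1\right)}{9} = \frac{1}{9} \cdot 1 = \frac{1}{9}$)
$F{\left(x,w \right)} = -304$ ($F{\left(x,w \right)} = 19 \cdot 4 \left(-4\right) = 19 \left(-16\right) = -304$)
$\frac{F{\left(p{\left(3 \right)},179 \right)}}{31213} + \frac{R{\left(-17 \right)}}{32915} = - \frac{304}{31213} + \frac{13}{32915} = - \frac{9600391}{1027375895}$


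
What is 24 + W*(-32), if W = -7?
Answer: 248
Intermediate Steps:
24 + W*(-32) = 24 - 7*(-32) = 24 + 224 = 248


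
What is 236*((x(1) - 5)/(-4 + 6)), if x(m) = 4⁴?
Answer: 29618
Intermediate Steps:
x(m) = 256
236*((x(1) - 5)/(-4 + 6)) = 236*((256 - 5)/(-4 + 6)) = 236*(251/2) = 29618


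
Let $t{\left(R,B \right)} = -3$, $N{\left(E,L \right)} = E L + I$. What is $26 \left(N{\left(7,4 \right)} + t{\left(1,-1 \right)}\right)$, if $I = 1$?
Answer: $676$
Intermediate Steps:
$N{\left(E,L \right)} = 1 + E L$ ($N{\left(E,L \right)} = E L + 1 = 1 + E L$)
$26 \left(N{\left(7,4 \right)} + t{\left(1,-1 \right)}\right) = 26 \left(\left(1 + 7 \cdot 4\right) - 3\right) = 26 \left(\left(1 + 28\right) - 3\right) = 26 \left(29 - 3\right) = 26 \cdot 26 = 676$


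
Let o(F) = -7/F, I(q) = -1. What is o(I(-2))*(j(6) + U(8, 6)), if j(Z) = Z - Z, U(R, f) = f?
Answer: 42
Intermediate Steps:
j(Z) = 0
o(I(-2))*(j(6) + U(8, 6)) = (-7/(-1))*(0 + 6) = -7*(-1)*6 = 7*6 = 42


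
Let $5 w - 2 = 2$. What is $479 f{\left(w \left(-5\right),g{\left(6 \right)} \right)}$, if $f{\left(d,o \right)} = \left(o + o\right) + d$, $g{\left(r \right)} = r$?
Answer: $3832$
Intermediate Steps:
$w = \frac{4}{5}$ ($w = \frac{2}{5} + \frac{1}{5} \cdot 2 = \frac{2}{5} + \frac{2}{5} = \frac{4}{5} \approx 0.8$)
$f{\left(d,o \right)} = d + 2 o$ ($f{\left(d,o \right)} = 2 o + d = d + 2 o$)
$479 f{\left(w \left(-5\right),g{\left(6 \right)} \right)} = 479 \left(\frac{4}{5} \left(-5\right) + 2 \cdot 6\right) = 479 \left(-4 + 12\right) = 479 \cdot 8 = 3832$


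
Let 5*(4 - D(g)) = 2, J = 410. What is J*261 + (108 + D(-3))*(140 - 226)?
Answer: 487062/5 ≈ 97412.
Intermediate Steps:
D(g) = 18/5 (D(g) = 4 - ⅕*2 = 4 - ⅖ = 18/5)
J*261 + (108 + D(-3))*(140 - 226) = 410*261 + (108 + 18/5)*(140 - 226) = 107010 + (558/5)*(-86) = 107010 - 47988/5 = 487062/5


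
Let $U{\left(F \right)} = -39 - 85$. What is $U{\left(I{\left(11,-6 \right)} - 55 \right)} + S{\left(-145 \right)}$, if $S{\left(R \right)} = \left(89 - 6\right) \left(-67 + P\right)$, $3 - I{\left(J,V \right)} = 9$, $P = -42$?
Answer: $-9171$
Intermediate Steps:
$I{\left(J,V \right)} = -6$ ($I{\left(J,V \right)} = 3 - 9 = -6$)
$S{\left(R \right)} = -9047$ ($S{\left(R \right)} = \left(89 - 6\right) \left(-67 - 42\right) = 83 \left(-109\right) = -9047$)
$U{\left(F \right)} = -124$
$U{\left(I{\left(11,-6 \right)} - 55 \right)} + S{\left(-145 \right)} = -124 - 9047 = -9171$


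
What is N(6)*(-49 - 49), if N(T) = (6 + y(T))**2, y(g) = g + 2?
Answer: -19208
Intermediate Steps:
y(g) = 2 + g
N(T) = (8 + T)**2 (N(T) = (6 + (2 + T))**2 = (8 + T)**2)
N(6)*(-49 - 49) = (8 + 6)**2*(-49 - 49) = 14**2*(-98) = 196*(-98) = -19208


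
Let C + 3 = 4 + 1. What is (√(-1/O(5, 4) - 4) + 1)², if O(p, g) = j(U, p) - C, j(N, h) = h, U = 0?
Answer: (3 + I*√39)²/9 ≈ -3.3333 + 4.1633*I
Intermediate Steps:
C = 2 (C = -3 + (4 + 1) = -3 + 5 = 2)
O(p, g) = -2 + p (O(p, g) = p - 1*2 = p - 2 = -2 + p)
(√(-1/O(5, 4) - 4) + 1)² = (√(-1/(-2 + 5) - 4) + 1)² = (√(-1/3 - 4) + 1)² = (√(-1*⅓ - 4) + 1)² = (√(-⅓ - 4) + 1)² = (√(-13/3) + 1)² = (I*√39/3 + 1)² = (1 + I*√39/3)²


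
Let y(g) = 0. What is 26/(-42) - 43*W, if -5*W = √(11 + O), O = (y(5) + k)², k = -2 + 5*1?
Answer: -13/21 + 86*√5/5 ≈ 37.841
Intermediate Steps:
k = 3 (k = -2 + 5 = 3)
O = 9 (O = (0 + 3)² = 3² = 9)
W = -2*√5/5 (W = -√(11 + 9)/5 = -2*√5/5 ≈ -0.89443)
26/(-42) - 43*W = 26/(-42) - (-86)*√5/5 = 26*(-1/42) + 86*√5/5 = -13/21 + 86*√5/5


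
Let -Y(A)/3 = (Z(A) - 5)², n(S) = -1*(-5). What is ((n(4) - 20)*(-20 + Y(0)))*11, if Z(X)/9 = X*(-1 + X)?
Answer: 15675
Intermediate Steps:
n(S) = 5
Z(X) = 9*X*(-1 + X) (Z(X) = 9*(X*(-1 + X)) = 9*X*(-1 + X))
Y(A) = -3*(-5 + 9*A*(-1 + A))² (Y(A) = -3*(9*A*(-1 + A) - 5)² = -3*(-5 + 9*A*(-1 + A))²)
((n(4) - 20)*(-20 + Y(0)))*11 = ((5 - 20)*(-20 - 3*(-5 + 9*0*(-1 + 0))²))*11 = -15*(-20 - 3*(-5 + 9*0*(-1))²)*11 = -15*(-20 - 3*(-5 + 0)²)*11 = -15*(-20 - 3*(-5)²)*11 = -15*(-20 - 3*25)*11 = -15*(-20 - 75)*11 = -15*(-95)*11 = 1425*11 = 15675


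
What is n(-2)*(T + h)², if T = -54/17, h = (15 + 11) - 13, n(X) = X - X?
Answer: 0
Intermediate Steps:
n(X) = 0
h = 13 (h = 26 - 13 = 13)
T = -54/17 (T = -54*1/17 = -54/17 ≈ -3.1765)
n(-2)*(T + h)² = 0*(-54/17 + 13)² = 0*(167/17)² = 0*(27889/289) = 0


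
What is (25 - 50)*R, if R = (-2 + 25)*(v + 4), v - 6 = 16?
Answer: -14950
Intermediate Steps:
v = 22 (v = 6 + 16 = 22)
R = 598 (R = (-2 + 25)*(22 + 4) = 23*26 = 598)
(25 - 50)*R = (25 - 50)*598 = -25*598 = -14950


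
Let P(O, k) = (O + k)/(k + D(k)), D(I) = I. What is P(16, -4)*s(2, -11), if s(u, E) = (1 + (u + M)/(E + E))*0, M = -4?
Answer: 0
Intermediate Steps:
s(u, E) = 0 (s(u, E) = (1 + (u - 4)/(E + E))*0 = (1 + (-4 + u)/((2*E)))*0 = (1 + (-4 + u)*(1/(2*E)))*0 = (1 + (-4 + u)/(2*E))*0 = 0)
P(O, k) = (O + k)/(2*k) (P(O, k) = (O + k)/(k + k) = (O + k)/((2*k)) = (O + k)*(1/(2*k)) = (O + k)/(2*k))
P(16, -4)*s(2, -11) = ((1/2)*(16 - 4)/(-4))*0 = ((1/2)*(-1/4)*12)*0 = -3/2*0 = 0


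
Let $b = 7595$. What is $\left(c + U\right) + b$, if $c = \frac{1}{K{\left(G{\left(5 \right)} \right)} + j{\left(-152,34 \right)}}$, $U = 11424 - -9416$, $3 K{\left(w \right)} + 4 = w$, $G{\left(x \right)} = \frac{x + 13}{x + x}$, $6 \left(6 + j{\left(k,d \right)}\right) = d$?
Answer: $\frac{454945}{16} \approx 28434.0$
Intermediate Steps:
$j{\left(k,d \right)} = -6 + \frac{d}{6}$
$G{\left(x \right)} = \frac{13 + x}{2 x}$
$K{\left(w \right)} = - \frac{4}{3} + \frac{w}{3}$
$U = 20840$ ($U = 11424 + 9416 = 20840$)
$c = - \frac{15}{16}$ ($c = \frac{1}{\left(- \frac{4}{3} + \frac{\frac{1}{2} \cdot \frac{1}{5} \left(13 + 5\right)}{3}\right) + \left(-6 + \frac{1}{6} \cdot 34\right)} = \frac{1}{\left(- \frac{4}{3} + \frac{\frac{1}{2} \cdot \frac{1}{5} \cdot 18}{3}\right) + \left(-6 + \frac{17}{3}\right)} = \frac{1}{\left(- \frac{4}{3} + \frac{1}{3} \cdot \frac{9}{5}\right) - \frac{1}{3}} = \frac{1}{\left(- \frac{4}{3} + \frac{3}{5}\right) - \frac{1}{3}} = \frac{1}{- \frac{11}{15} - \frac{1}{3}} = \frac{1}{- \frac{16}{15}} = - \frac{15}{16} \approx -0.9375$)
$\left(c + U\right) + b = \left(- \frac{15}{16} + 20840\right) + 7595 = \frac{333425}{16} + 7595 = \frac{454945}{16}$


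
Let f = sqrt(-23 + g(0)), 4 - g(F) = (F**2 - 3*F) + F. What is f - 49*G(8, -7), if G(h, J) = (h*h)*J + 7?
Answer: 21609 + I*sqrt(19) ≈ 21609.0 + 4.3589*I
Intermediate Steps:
g(F) = 4 - F**2 + 2*F (g(F) = 4 - ((F**2 - 3*F) + F) = 4 - (F**2 - 2*F) = 4 + (-F**2 + 2*F) = 4 - F**2 + 2*F)
f = I*sqrt(19) (f = sqrt(-23 + (4 - 1*0**2 + 2*0)) = sqrt(-23 + (4 - 1*0 + 0)) = sqrt(-23 + (4 + 0 + 0)) = sqrt(-23 + 4) = sqrt(-19) = I*sqrt(19) ≈ 4.3589*I)
G(h, J) = 7 + J*h**2 (G(h, J) = h**2*J + 7 = J*h**2 + 7 = 7 + J*h**2)
f - 49*G(8, -7) = I*sqrt(19) - 49*(7 - 7*8**2) = I*sqrt(19) - 49*(7 - 7*64) = I*sqrt(19) - 49*(7 - 448) = I*sqrt(19) - 49*(-441) = I*sqrt(19) + 21609 = 21609 + I*sqrt(19)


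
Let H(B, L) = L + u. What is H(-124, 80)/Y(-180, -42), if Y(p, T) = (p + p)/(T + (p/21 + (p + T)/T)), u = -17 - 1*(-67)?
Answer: 4121/252 ≈ 16.353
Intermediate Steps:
u = 50 (u = -17 + 67 = 50)
Y(p, T) = 2*p/(T + p/21 + (T + p)/T) (Y(p, T) = (2*p)/(T + (p*(1/21) + (T + p)/T)) = (2*p)/(T + (p/21 + (T + p)/T)) = (2*p)/(T + p/21 + (T + p)/T) = 2*p/(T + p/21 + (T + p)/T))
H(B, L) = 50 + L (H(B, L) = L + 50 = 50 + L)
H(-124, 80)/Y(-180, -42) = (50 + 80)/((42*(-42)*(-180)/(21*(-42) + 21*(-180) + 21*(-42)**2 - 42*(-180)))) = 130/((42*(-42)*(-180)/(-882 - 3780 + 21*1764 + 7560))) = 130/((42*(-42)*(-180)/(-882 - 3780 + 37044 + 7560))) = 130/((42*(-42)*(-180)/39942)) = 130/((42*(-42)*(-180)*(1/39942))) = 130/(2520/317) = 130*(317/2520) = 4121/252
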